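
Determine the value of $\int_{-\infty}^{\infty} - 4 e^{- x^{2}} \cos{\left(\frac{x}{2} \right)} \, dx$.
$- \frac{4 \sqrt{\pi}}{e^{\frac{1}{16}}}$

Define $I(b) = \int_{-\infty}^{\infty} - 4 e^{- x^{2}} \cos{\left(b x \right)} \, dx$.

Differentiating under the integral sign,
$$I'(b) = \int_{-\infty}^{\infty} 4 x e^{- x^{2}} \sin{\left(b x \right)} \, dx.$$

Integrate $\int_{-\infty}^{\infty} x \sin(b x)\, e^{- x^{2}}\, dx$ by parts with $u = \sin(b x)$ and $dv = x\, e^{- x^{2}}\, dx$, giving $v = - \frac{e^{- x^{2}}}{2}$. The boundary term vanishes and
$$\int_{-\infty}^{\infty} x \sin(b x)\, e^{- x^{2}}\, dx = \frac{b}{2} \int_{-\infty}^{\infty} \cos(b x)\, e^{- x^{2}}\, dx,$$
so $I'(b) = - \frac{b}{2}\, I(b)$.

This is a separable first-order ODE; solving with the initial condition $I(0) = \int_{-\infty}^{\infty} - 4 e^{- x^{2}}\,dx = - 4 \sqrt{\pi}$ gives
$$I(b) = - 4 \sqrt{\pi} e^{- \frac{b^{2}}{4}}.$$

Setting $b = \frac{1}{2}$:
$$I = - \frac{4 \sqrt{\pi}}{e^{\frac{1}{16}}}.$$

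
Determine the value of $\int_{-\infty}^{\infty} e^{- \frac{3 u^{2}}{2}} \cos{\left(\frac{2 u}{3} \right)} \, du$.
$\frac{\sqrt{6} \sqrt{\pi}}{3 e^{\frac{2}{27}}}$

Define $I(b) = \int_{-\infty}^{\infty} e^{- \frac{3 u^{2}}{2}} \cos{\left(b u \right)} \, du$.

Differentiating under the integral sign,
$$I'(b) = \int_{-\infty}^{\infty} - u e^{- \frac{3 u^{2}}{2}} \sin{\left(b u \right)} \, du.$$

Integrate $\int_{-\infty}^{\infty} u \sin(b u)\, e^{- \frac{3 u^{2}}{2}}\, du$ by parts with $w = \sin(b u)$ and $dv = u\, e^{- \frac{3 u^{2}}{2}}\, du$, giving $v = - \frac{e^{- \frac{3 u^{2}}{2}}}{3}$. The boundary term vanishes and
$$\int_{-\infty}^{\infty} u \sin(b u)\, e^{- \frac{3 u^{2}}{2}}\, du = \frac{b}{3} \int_{-\infty}^{\infty} \cos(b u)\, e^{- \frac{3 u^{2}}{2}}\, du,$$
so $I'(b) = - \frac{b}{3}\, I(b)$.

This is a separable first-order ODE; solving with the initial condition $I(0) = \int_{-\infty}^{\infty} e^{- \frac{3 u^{2}}{2}}\,du = \frac{\sqrt{6} \sqrt{\pi}}{3}$ gives
$$I(b) = \frac{\sqrt{6} \sqrt{\pi} e^{- \frac{b^{2}}{6}}}{3}.$$

Setting $b = \frac{2}{3}$:
$$I = \frac{\sqrt{6} \sqrt{\pi}}{3 e^{\frac{2}{27}}}.$$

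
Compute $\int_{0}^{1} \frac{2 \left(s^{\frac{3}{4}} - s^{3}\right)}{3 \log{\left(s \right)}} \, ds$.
$- \log{\left(\frac{4 \sqrt[3]{28}}{7} \right)}$

Consider the one-parameter family: let $I(a) = \int_{0}^{1} \frac{2 \left(s^{\frac{3}{4}} - s^{a}\right)}{3 \log{\left(s \right)}} \, ds$.

Since $\dfrac{\partial}{\partial a}\,s^{a} = s^{a} \ln s$, the $\ln s$ in the denominator cancels and
$$\frac{dI}{da} = \int_{0}^{1} - \frac{2}{3} s^{a} \, ds = - \frac{2}{3} \left[\frac{s^{a+1}}{a+1}\right]_0^1 = - \frac{2}{3 a + 3}.$$

Integrating with respect to $a$ gives $I(a) = - \log{\left(\frac{2 \sqrt[3]{14} \left(a + 1\right)^{\frac{2}{3}}}{7} \right)} + C$.

At $a = \frac{3}{4}$ the integrand is identically $0$, so $I(\frac{3}{4}) = 0$. The closed form gives $0$, hence $C = 0$.

Setting $a = 3$:
$$I = - \log{\left(\frac{4 \sqrt[3]{28}}{7} \right)}.$$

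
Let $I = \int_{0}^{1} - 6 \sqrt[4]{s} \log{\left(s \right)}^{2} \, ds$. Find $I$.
$- \frac{768}{125}$

Start from the elementary integral
$$J(a) = \int_{0}^{1} - 6 s^{a} \, ds = - \frac{6}{a + 1}.$$

Differentiating under the integral sign brings down a factor of $\ln s$:
$$\frac{dJ}{da} = \int_{0}^{1} - 6 s^{a} \log{\left(s \right)} \, ds = \frac{6}{\left(a + 1\right)^{2}}.$$

Repeating twice in total — each differentiation brings down another $\ln s$ — gives
$$\frac{d^{2}J}{da^{2}} = \int_{0}^{1} - 6 s^{a} \log{\left(s \right)}^{2} \, ds = - \frac{12}{\left(a + 1\right)^{3}},$$
and the integrand here is exactly the target integrand, so $I = - \frac{12}{\left(a + 1\right)^{3}}$.

Setting $a = \frac{1}{4}$:
$$I = - \frac{768}{125}.$$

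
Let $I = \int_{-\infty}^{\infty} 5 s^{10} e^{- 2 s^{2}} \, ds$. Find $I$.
$\frac{4725 \sqrt{2} \sqrt{\pi}}{2048}$

Start from the elementary integral
$$J(a) = \int_{-\infty}^{\infty} 5 e^{- a s^{2}} \, ds = \frac{5 \sqrt{\pi}}{\sqrt{a}}.$$

Differentiating under the integral sign brings down a factor of $(-s^2)$:
$$\frac{dJ}{da} = \int_{-\infty}^{\infty} - 5 s^{2} e^{- a s^{2}} \, ds = - \frac{5 \sqrt{\pi}}{2 a^{\frac{3}{2}}}.$$

Repeating $5$ times in total — each differentiation brings down another $(-s^2)$ — gives
$$\frac{d^{5}J}{da^{5}} = \int_{-\infty}^{\infty} - 5 s^{10} e^{- a s^{2}} \, ds = - \frac{4725 \sqrt{\pi}}{32 a^{\frac{11}{2}}},$$
and the integrand here is $(-1)^{5}$ times the target integrand, so $I = (-1)^{5}\,\frac{d^{5}J}{da^{5}} = \frac{4725 \sqrt{\pi}}{32 a^{\frac{11}{2}}}$.

Setting $a = 2$:
$$I = \frac{4725 \sqrt{2} \sqrt{\pi}}{2048}.$$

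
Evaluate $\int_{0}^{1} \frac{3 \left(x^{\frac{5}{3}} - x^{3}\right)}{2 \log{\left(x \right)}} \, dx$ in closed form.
$\log{\left(\frac{2 \sqrt{6}}{9} \right)}$

Introduce a parameter $a$ in the exponent: let $I(a) = \int_{0}^{1} \frac{3 \left(- x^{3} + x^{a}\right)}{2 \log{\left(x \right)}} \, dx$.

Since $\dfrac{\partial}{\partial a}\,x^{a} = x^{a} \ln x$, the $\ln x$ in the denominator cancels and
$$\frac{dI}{da} = \int_{0}^{1} \frac{3}{2} x^{a} \, dx = \frac{3}{2} \left[\frac{x^{a+1}}{a+1}\right]_0^1 = \frac{3}{2 \left(a + 1\right)}.$$

Integrating with respect to $a$ gives $I(a) = \log{\left(\frac{\left(a + 1\right)^{\frac{3}{2}}}{8} \right)} + C$.

At $a = 3$ the integrand is identically $0$, so $I(3) = 0$. The closed form gives $0$, hence $C = 0$.

Setting $a = \frac{5}{3}$:
$$I = \log{\left(\frac{2 \sqrt{6}}{9} \right)}.$$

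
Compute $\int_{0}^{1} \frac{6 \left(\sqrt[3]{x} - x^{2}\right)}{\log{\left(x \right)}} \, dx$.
$\log{\left(\frac{4096}{531441} \right)}$

Introduce a parameter $a$ in the exponent: let $I(a) = \int_{0}^{1} \frac{6 \left(- x^{2} + x^{a}\right)}{\log{\left(x \right)}} \, dx$.

Since $\dfrac{\partial}{\partial a}\,x^{a} = x^{a} \ln x$, the $\ln x$ in the denominator cancels and
$$\frac{dI}{da} = \int_{0}^{1} 6 x^{a} \, dx = 6 \left[\frac{x^{a+1}}{a+1}\right]_0^1 = \frac{6}{a + 1}.$$

Integrating with respect to $a$ gives $I(a) = \log{\left(\frac{\left(a + 1\right)^{6}}{729} \right)} + C$.

At $a = 2$ the integrand is identically $0$, so $I(2) = 0$. The closed form gives $0$, hence $C = 0$.

Setting $a = \frac{1}{3}$:
$$I = \log{\left(\frac{4096}{531441} \right)}.$$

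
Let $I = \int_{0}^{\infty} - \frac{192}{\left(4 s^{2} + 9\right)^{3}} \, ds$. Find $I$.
$- \frac{2 \pi}{27}$

Begin with the known result
$$J(a) = \int_{0}^{\infty} - \frac{3}{a^{2} + s^{2}} \, ds = - \frac{3 \pi}{2 a}.$$

Differentiating under the integral sign with respect to $a$,
$$\frac{dJ}{da} = \int_{0}^{\infty} \frac{6 a}{\left(a^{2} + s^{2}\right)^{2}} \, ds = \frac{3 \pi}{2 a^{2}},$$
so $\int_{0}^{\infty} - \frac{3}{\left(a^{2} + s^{2}\right)^{2}} \, ds = - \frac{3 \pi}{4 a^{3}}$.

Repeating — each differentiation of $1/(s^2+a^2)^j$ produces $-2ja/(s^2+a^2)^{j+1}$ — and dividing through by $-2ja$ at each step yields, after $2$ differentiations in total,
$$\int_{0}^{\infty} - \frac{3}{\left(a^{2} + s^{2}\right)^{3}} \, ds = - \frac{9 \pi}{16 a^{5}}.$$

Setting $a = \frac{3}{2}$:
$$I = - \frac{2 \pi}{27}.$$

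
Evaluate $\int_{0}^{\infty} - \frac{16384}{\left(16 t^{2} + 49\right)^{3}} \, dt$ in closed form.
$- \frac{768 \pi}{16807}$

Begin with the known result
$$J(a) = \int_{0}^{\infty} - \frac{4}{a^{2} + t^{2}} \, dt = - \frac{2 \pi}{a}.$$

Differentiating under the integral sign with respect to $a$,
$$\frac{dJ}{da} = \int_{0}^{\infty} \frac{8 a}{\left(a^{2} + t^{2}\right)^{2}} \, dt = \frac{2 \pi}{a^{2}},$$
so $\int_{0}^{\infty} - \frac{4}{\left(a^{2} + t^{2}\right)^{2}} \, dt = - \frac{\pi}{a^{3}}$.

Repeating — each differentiation of $1/(t^2+a^2)^j$ produces $-2ja/(t^2+a^2)^{j+1}$ — and dividing through by $-2ja$ at each step yields, after $2$ differentiations in total,
$$\int_{0}^{\infty} - \frac{4}{\left(a^{2} + t^{2}\right)^{3}} \, dt = - \frac{3 \pi}{4 a^{5}}.$$

Setting $a = \frac{7}{4}$:
$$I = - \frac{768 \pi}{16807}.$$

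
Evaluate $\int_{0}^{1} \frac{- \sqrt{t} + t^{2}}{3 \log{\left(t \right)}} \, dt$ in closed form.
$\frac{\log{\left(2 \right)}}{3}$

Introduce a parameter $a$ in the exponent: let $I(a) = \int_{0}^{1} \frac{- \sqrt{t} + t^{a}}{3 \log{\left(t \right)}} \, dt$.

Since $\dfrac{\partial}{\partial a}\,t^{a} = t^{a} \ln t$, the $\ln t$ in the denominator cancels and
$$\frac{dI}{da} = \int_{0}^{1} \frac{1}{3} t^{a} \, dt = \frac{1}{3} \left[\frac{t^{a+1}}{a+1}\right]_0^1 = \frac{1}{3 \left(a + 1\right)}.$$

Integrating with respect to $a$ gives $I(a) = \frac{\log{\left(a + 1 \right)}}{3} - \frac{\log{\left(3 \right)}}{3} + \frac{\log{\left(2 \right)}}{3} + C$.

At $a = \frac{1}{2}$ the integrand is identically $0$, so $I(\frac{1}{2}) = 0$. The closed form gives $0$, hence $C = 0$.

Setting $a = 2$:
$$I = \frac{\log{\left(2 \right)}}{3}.$$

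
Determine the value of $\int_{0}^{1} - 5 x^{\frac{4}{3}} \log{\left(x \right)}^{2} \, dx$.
$- \frac{270}{343}$

Consider the simpler parametrised integral
$$J(a) = \int_{0}^{1} - 5 x^{a} \, dx = - \frac{5}{a + 1}.$$

Differentiating under the integral sign brings down a factor of $\ln x$:
$$\frac{dJ}{da} = \int_{0}^{1} - 5 x^{a} \log{\left(x \right)} \, dx = \frac{5}{\left(a + 1\right)^{2}}.$$

Repeating twice in total — each differentiation brings down another $\ln x$ — gives
$$\frac{d^{2}J}{da^{2}} = \int_{0}^{1} - 5 x^{a} \log{\left(x \right)}^{2} \, dx = - \frac{10}{\left(a + 1\right)^{3}},$$
and the integrand here is exactly the target integrand, so $I = - \frac{10}{\left(a + 1\right)^{3}}$.

Setting $a = \frac{4}{3}$:
$$I = - \frac{270}{343}.$$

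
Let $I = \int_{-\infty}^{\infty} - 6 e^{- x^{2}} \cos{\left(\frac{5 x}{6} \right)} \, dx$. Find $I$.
$- \frac{6 \sqrt{\pi}}{e^{\frac{25}{144}}}$

Treat the cosine frequency as a parameter and define $I(b) = \int_{-\infty}^{\infty} - 6 e^{- x^{2}} \cos{\left(b x \right)} \, dx$.

Differentiating under the integral sign,
$$I'(b) = \int_{-\infty}^{\infty} 6 x e^{- x^{2}} \sin{\left(b x \right)} \, dx.$$

Integrate $\int_{-\infty}^{\infty} x \sin(b x)\, e^{- x^{2}}\, dx$ by parts with $u = \sin(b x)$ and $dv = x\, e^{- x^{2}}\, dx$, giving $v = - \frac{e^{- x^{2}}}{2}$. The boundary term vanishes and
$$\int_{-\infty}^{\infty} x \sin(b x)\, e^{- x^{2}}\, dx = \frac{b}{2} \int_{-\infty}^{\infty} \cos(b x)\, e^{- x^{2}}\, dx,$$
so $I'(b) = - \frac{b}{2}\, I(b)$.

This is a separable first-order ODE; solving with the initial condition $I(0) = \int_{-\infty}^{\infty} - 6 e^{- x^{2}}\,dx = - 6 \sqrt{\pi}$ gives
$$I(b) = - 6 \sqrt{\pi} e^{- \frac{b^{2}}{4}}.$$

Setting $b = \frac{5}{6}$:
$$I = - \frac{6 \sqrt{\pi}}{e^{\frac{25}{144}}}.$$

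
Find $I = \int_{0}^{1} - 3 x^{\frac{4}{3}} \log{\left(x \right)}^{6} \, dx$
$- \frac{4723920}{823543}$

Start from the elementary integral
$$J(a) = \int_{0}^{1} - 3 x^{a} \, dx = - \frac{3}{a + 1}.$$

Differentiating under the integral sign brings down a factor of $\ln x$:
$$\frac{dJ}{da} = \int_{0}^{1} - 3 x^{a} \log{\left(x \right)} \, dx = \frac{3}{\left(a + 1\right)^{2}}.$$

Repeating $6$ times in total — each differentiation brings down another $\ln x$ — gives
$$\frac{d^{6}J}{da^{6}} = \int_{0}^{1} - 3 x^{a} \log{\left(x \right)}^{6} \, dx = - \frac{2160}{\left(a + 1\right)^{7}},$$
and the integrand here is exactly the target integrand, so $I = - \frac{2160}{\left(a + 1\right)^{7}}$.

Setting $a = \frac{4}{3}$:
$$I = - \frac{4723920}{823543}.$$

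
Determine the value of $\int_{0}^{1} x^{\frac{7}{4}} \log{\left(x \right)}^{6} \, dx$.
$\frac{11796480}{19487171}$

Start from the elementary integral
$$J(a) = \int_{0}^{1} x^{a} \, dx = \frac{1}{a + 1}.$$

Differentiating under the integral sign brings down a factor of $\ln x$:
$$\frac{dJ}{da} = \int_{0}^{1} x^{a} \log{\left(x \right)} \, dx = - \frac{1}{\left(a + 1\right)^{2}}.$$

Repeating $6$ times in total — each differentiation brings down another $\ln x$ — gives
$$\frac{d^{6}J}{da^{6}} = \int_{0}^{1} x^{a} \log{\left(x \right)}^{6} \, dx = \frac{720}{\left(a + 1\right)^{7}},$$
and the integrand here is exactly the target integrand, so $I = \frac{720}{\left(a + 1\right)^{7}}$.

Setting $a = \frac{7}{4}$:
$$I = \frac{11796480}{19487171}.$$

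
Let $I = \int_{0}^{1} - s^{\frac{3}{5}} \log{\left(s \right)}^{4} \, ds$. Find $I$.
$- \frac{9375}{4096}$

Consider the simpler parametrised integral
$$J(a) = \int_{0}^{1} - s^{a} \, ds = - \frac{1}{a + 1}.$$

Differentiating under the integral sign brings down a factor of $\ln s$:
$$\frac{dJ}{da} = \int_{0}^{1} - s^{a} \log{\left(s \right)} \, ds = \frac{1}{\left(a + 1\right)^{2}}.$$

Repeating $4$ times in total — each differentiation brings down another $\ln s$ — gives
$$\frac{d^{4}J}{da^{4}} = \int_{0}^{1} - s^{a} \log{\left(s \right)}^{4} \, ds = - \frac{24}{\left(a + 1\right)^{5}},$$
and the integrand here is exactly the target integrand, so $I = - \frac{24}{\left(a + 1\right)^{5}}$.

Setting $a = \frac{3}{5}$:
$$I = - \frac{9375}{4096}.$$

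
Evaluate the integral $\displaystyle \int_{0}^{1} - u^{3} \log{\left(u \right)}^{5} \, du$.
$\frac{15}{512}$

Consider the simpler parametrised integral
$$J(a) = \int_{0}^{1} - u^{a} \, du = - \frac{1}{a + 1}.$$

Differentiating under the integral sign brings down a factor of $\ln u$:
$$\frac{dJ}{da} = \int_{0}^{1} - u^{a} \log{\left(u \right)} \, du = \frac{1}{\left(a + 1\right)^{2}}.$$

Repeating $5$ times in total — each differentiation brings down another $\ln u$ — gives
$$\frac{d^{5}J}{da^{5}} = \int_{0}^{1} - u^{a} \log{\left(u \right)}^{5} \, du = \frac{120}{\left(a + 1\right)^{6}},$$
and the integrand here is exactly the target integrand, so $I = \frac{120}{\left(a + 1\right)^{6}}$.

Setting $a = 3$:
$$I = \frac{15}{512}.$$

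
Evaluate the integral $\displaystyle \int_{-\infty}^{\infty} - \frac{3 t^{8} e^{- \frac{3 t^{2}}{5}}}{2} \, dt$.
$- \frac{21875 \sqrt{15} \sqrt{\pi}}{864}$

Start from the elementary integral
$$J(a) = \int_{-\infty}^{\infty} - \frac{3 e^{- a t^{2}}}{2} \, dt = - \frac{3 \sqrt{\pi}}{2 \sqrt{a}}.$$

Differentiating under the integral sign brings down a factor of $(-t^2)$:
$$\frac{dJ}{da} = \int_{-\infty}^{\infty} \frac{3 t^{2} e^{- a t^{2}}}{2} \, dt = \frac{3 \sqrt{\pi}}{4 a^{\frac{3}{2}}}.$$

Repeating $4$ times in total — each differentiation brings down another $(-t^2)$ — gives
$$\frac{d^{4}J}{da^{4}} = \int_{-\infty}^{\infty} - \frac{3 t^{8} e^{- a t^{2}}}{2} \, dt = - \frac{315 \sqrt{\pi}}{32 a^{\frac{9}{2}}},$$
and the integrand here is exactly the target integrand, so $I = - \frac{315 \sqrt{\pi}}{32 a^{\frac{9}{2}}}$.

Setting $a = \frac{3}{5}$:
$$I = - \frac{21875 \sqrt{15} \sqrt{\pi}}{864}.$$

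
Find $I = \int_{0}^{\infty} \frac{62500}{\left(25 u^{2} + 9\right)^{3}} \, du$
$\frac{3125 \pi}{324}$

Start from the standard arctangent integral
$$J(a) = \int_{0}^{\infty} \frac{4}{a^{2} + u^{2}} \, du = \frac{2 \pi}{a}.$$

Differentiating under the integral sign with respect to $a$,
$$\frac{dJ}{da} = \int_{0}^{\infty} - \frac{8 a}{\left(a^{2} + u^{2}\right)^{2}} \, du = - \frac{2 \pi}{a^{2}},$$
so $\int_{0}^{\infty} \frac{4}{\left(a^{2} + u^{2}\right)^{2}} \, du = \frac{\pi}{a^{3}}$.

Repeating — each differentiation of $1/(u^2+a^2)^j$ produces $-2ja/(u^2+a^2)^{j+1}$ — and dividing through by $-2ja$ at each step yields, after $2$ differentiations in total,
$$\int_{0}^{\infty} \frac{4}{\left(a^{2} + u^{2}\right)^{3}} \, du = \frac{3 \pi}{4 a^{5}}.$$

Setting $a = \frac{3}{5}$:
$$I = \frac{3125 \pi}{324}.$$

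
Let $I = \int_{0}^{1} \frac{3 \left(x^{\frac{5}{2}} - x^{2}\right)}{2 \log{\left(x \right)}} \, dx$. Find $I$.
$- \log{\left(\frac{6 \sqrt{42}}{49} \right)}$

Consider the one-parameter family: let $I(a) = \int_{0}^{1} \frac{3 \left(x^{\frac{5}{2}} - x^{a}\right)}{2 \log{\left(x \right)}} \, dx$.

Since $\dfrac{\partial}{\partial a}\,x^{a} = x^{a} \ln x$, the $\ln x$ in the denominator cancels and
$$\frac{dI}{da} = \int_{0}^{1} - \frac{3}{2} x^{a} \, dx = - \frac{3}{2} \left[\frac{x^{a+1}}{a+1}\right]_0^1 = - \frac{3}{2 a + 2}.$$

Integrating with respect to $a$ gives $I(a) = - \log{\left(\frac{2 \sqrt{14} \left(a + 1\right)^{\frac{3}{2}}}{49} \right)} + C$.

At $a = \frac{5}{2}$ the integrand is identically $0$, so $I(\frac{5}{2}) = 0$. The closed form gives $0$, hence $C = 0$.

Setting $a = 2$:
$$I = - \log{\left(\frac{6 \sqrt{42}}{49} \right)}.$$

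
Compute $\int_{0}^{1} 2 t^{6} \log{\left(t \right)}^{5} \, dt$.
$- \frac{240}{117649}$

Begin with the known integral
$$J(a) = \int_{0}^{1} 2 t^{a} \, dt = \frac{2}{a + 1}.$$

Differentiating under the integral sign brings down a factor of $\ln t$:
$$\frac{dJ}{da} = \int_{0}^{1} 2 t^{a} \log{\left(t \right)} \, dt = - \frac{2}{\left(a + 1\right)^{2}}.$$

Repeating $5$ times in total — each differentiation brings down another $\ln t$ — gives
$$\frac{d^{5}J}{da^{5}} = \int_{0}^{1} 2 t^{a} \log{\left(t \right)}^{5} \, dt = - \frac{240}{\left(a + 1\right)^{6}},$$
and the integrand here is exactly the target integrand, so $I = - \frac{240}{\left(a + 1\right)^{6}}$.

Setting $a = 6$:
$$I = - \frac{240}{117649}.$$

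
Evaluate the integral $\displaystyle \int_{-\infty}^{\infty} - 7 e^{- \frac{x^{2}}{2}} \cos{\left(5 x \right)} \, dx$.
$- \frac{7 \sqrt{2} \sqrt{\pi}}{e^{\frac{25}{2}}}$

Treat the cosine frequency as a parameter and define $I(b) = \int_{-\infty}^{\infty} - 7 e^{- \frac{x^{2}}{2}} \cos{\left(b x \right)} \, dx$.

Differentiating under the integral sign,
$$I'(b) = \int_{-\infty}^{\infty} 7 x e^{- \frac{x^{2}}{2}} \sin{\left(b x \right)} \, dx.$$

Integrate $\int_{-\infty}^{\infty} x \sin(b x)\, e^{- \frac{x^{2}}{2}}\, dx$ by parts with $u = \sin(b x)$ and $dv = x\, e^{- \frac{x^{2}}{2}}\, dx$, giving $v = - e^{- \frac{x^{2}}{2}}$. The boundary term vanishes and
$$\int_{-\infty}^{\infty} x \sin(b x)\, e^{- \frac{x^{2}}{2}}\, dx = b \int_{-\infty}^{\infty} \cos(b x)\, e^{- \frac{x^{2}}{2}}\, dx,$$
so $I'(b) = - b\, I(b)$.

This is a separable first-order ODE; solving with the initial condition $I(0) = \int_{-\infty}^{\infty} - 7 e^{- \frac{x^{2}}{2}}\,dx = - 7 \sqrt{2} \sqrt{\pi}$ gives
$$I(b) = - 7 \sqrt{2} \sqrt{\pi} e^{- \frac{b^{2}}{2}}.$$

Setting $b = 5$:
$$I = - \frac{7 \sqrt{2} \sqrt{\pi}}{e^{\frac{25}{2}}}.$$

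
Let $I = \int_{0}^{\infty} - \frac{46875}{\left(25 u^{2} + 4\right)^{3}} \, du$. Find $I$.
$- \frac{28125 \pi}{512}$

Recall the elementary integral
$$J(a) = \int_{0}^{\infty} - \frac{3}{a^{2} + u^{2}} \, du = - \frac{3 \pi}{2 a}.$$

Differentiating under the integral sign with respect to $a$,
$$\frac{dJ}{da} = \int_{0}^{\infty} \frac{6 a}{\left(a^{2} + u^{2}\right)^{2}} \, du = \frac{3 \pi}{2 a^{2}},$$
so $\int_{0}^{\infty} - \frac{3}{\left(a^{2} + u^{2}\right)^{2}} \, du = - \frac{3 \pi}{4 a^{3}}$.

Repeating — each differentiation of $1/(u^2+a^2)^j$ produces $-2ja/(u^2+a^2)^{j+1}$ — and dividing through by $-2ja$ at each step yields, after $2$ differentiations in total,
$$\int_{0}^{\infty} - \frac{3}{\left(a^{2} + u^{2}\right)^{3}} \, du = - \frac{9 \pi}{16 a^{5}}.$$

Setting $a = \frac{2}{5}$:
$$I = - \frac{28125 \pi}{512}.$$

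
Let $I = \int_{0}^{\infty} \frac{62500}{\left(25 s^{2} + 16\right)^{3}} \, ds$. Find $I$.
$\frac{9375 \pi}{4096}$

Begin with the known result
$$J(a) = \int_{0}^{\infty} \frac{4}{a^{2} + s^{2}} \, ds = \frac{2 \pi}{a}.$$

Differentiating under the integral sign with respect to $a$,
$$\frac{dJ}{da} = \int_{0}^{\infty} - \frac{8 a}{\left(a^{2} + s^{2}\right)^{2}} \, ds = - \frac{2 \pi}{a^{2}},$$
so $\int_{0}^{\infty} \frac{4}{\left(a^{2} + s^{2}\right)^{2}} \, ds = \frac{\pi}{a^{3}}$.

Repeating — each differentiation of $1/(s^2+a^2)^j$ produces $-2ja/(s^2+a^2)^{j+1}$ — and dividing through by $-2ja$ at each step yields, after $2$ differentiations in total,
$$\int_{0}^{\infty} \frac{4}{\left(a^{2} + s^{2}\right)^{3}} \, ds = \frac{3 \pi}{4 a^{5}}.$$

Setting $a = \frac{4}{5}$:
$$I = \frac{9375 \pi}{4096}.$$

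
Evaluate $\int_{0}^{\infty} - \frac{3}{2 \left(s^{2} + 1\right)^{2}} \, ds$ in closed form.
$- \frac{3 \pi}{8}$

Start from the standard arctangent integral
$$J(a) = \int_{0}^{\infty} - \frac{3}{2 \left(a^{2} + s^{2}\right)} \, ds = - \frac{3 \pi}{4 a}.$$

Differentiating under the integral sign with respect to $a$,
$$\frac{dJ}{da} = \int_{0}^{\infty} \frac{3 a}{\left(a^{2} + s^{2}\right)^{2}} \, ds = \frac{3 \pi}{4 a^{2}},$$
so $\int_{0}^{\infty} - \frac{3}{2 \left(a^{2} + s^{2}\right)^{2}} \, ds = - \frac{3 \pi}{8 a^{3}}$.

Setting $a = 1$:
$$I = - \frac{3 \pi}{8}.$$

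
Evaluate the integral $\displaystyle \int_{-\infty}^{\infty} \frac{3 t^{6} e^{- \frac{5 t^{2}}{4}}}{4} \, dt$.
$\frac{36 \sqrt{5} \sqrt{\pi}}{125}$

Consider the simpler parametrised integral
$$J(a) = \int_{-\infty}^{\infty} \frac{3 e^{- a t^{2}}}{4} \, dt = \frac{3 \sqrt{\pi}}{4 \sqrt{a}}.$$

Differentiating under the integral sign brings down a factor of $(-t^2)$:
$$\frac{dJ}{da} = \int_{-\infty}^{\infty} - \frac{3 t^{2} e^{- a t^{2}}}{4} \, dt = - \frac{3 \sqrt{\pi}}{8 a^{\frac{3}{2}}}.$$

Repeating $3$ times in total — each differentiation brings down another $(-t^2)$ — gives
$$\frac{d^{3}J}{da^{3}} = \int_{-\infty}^{\infty} - \frac{3 t^{6} e^{- a t^{2}}}{4} \, dt = - \frac{45 \sqrt{\pi}}{32 a^{\frac{7}{2}}},$$
and the integrand here is $(-1)^{3}$ times the target integrand, so $I = (-1)^{3}\,\frac{d^{3}J}{da^{3}} = \frac{45 \sqrt{\pi}}{32 a^{\frac{7}{2}}}$.

Setting $a = \frac{5}{4}$:
$$I = \frac{36 \sqrt{5} \sqrt{\pi}}{125}.$$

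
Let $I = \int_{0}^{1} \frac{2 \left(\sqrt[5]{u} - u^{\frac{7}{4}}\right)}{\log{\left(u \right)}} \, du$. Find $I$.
$- \log{\left(\frac{3025}{576} \right)}$

Consider the one-parameter family: let $I(a) = \int_{0}^{1} \frac{2 \left(\sqrt[5]{u} - u^{a}\right)}{\log{\left(u \right)}} \, du$.

Since $\dfrac{\partial}{\partial a}\,u^{a} = u^{a} \ln u$, the $\ln u$ in the denominator cancels and
$$\frac{dI}{da} = \int_{0}^{1} -2 u^{a} \, du = -2 \left[\frac{u^{a+1}}{a+1}\right]_0^1 = - \frac{2}{a + 1}.$$

Integrating with respect to $a$ gives $I(a) = - \log{\left(\frac{25 \left(a + 1\right)^{2}}{36} \right)} + C$.

At $a = \frac{1}{5}$ the integrand is identically $0$, so $I(\frac{1}{5}) = 0$. The closed form gives $0$, hence $C = 0$.

Setting $a = \frac{7}{4}$:
$$I = - \log{\left(\frac{3025}{576} \right)}.$$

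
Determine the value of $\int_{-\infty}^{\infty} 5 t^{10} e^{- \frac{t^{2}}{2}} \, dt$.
$4725 \sqrt{2} \sqrt{\pi}$

Consider the simpler parametrised integral
$$J(a) = \int_{-\infty}^{\infty} 5 e^{- a t^{2}} \, dt = \frac{5 \sqrt{\pi}}{\sqrt{a}}.$$

Differentiating under the integral sign brings down a factor of $(-t^2)$:
$$\frac{dJ}{da} = \int_{-\infty}^{\infty} - 5 t^{2} e^{- a t^{2}} \, dt = - \frac{5 \sqrt{\pi}}{2 a^{\frac{3}{2}}}.$$

Repeating $5$ times in total — each differentiation brings down another $(-t^2)$ — gives
$$\frac{d^{5}J}{da^{5}} = \int_{-\infty}^{\infty} - 5 t^{10} e^{- a t^{2}} \, dt = - \frac{4725 \sqrt{\pi}}{32 a^{\frac{11}{2}}},$$
and the integrand here is $(-1)^{5}$ times the target integrand, so $I = (-1)^{5}\,\frac{d^{5}J}{da^{5}} = \frac{4725 \sqrt{\pi}}{32 a^{\frac{11}{2}}}$.

Setting $a = \frac{1}{2}$:
$$I = 4725 \sqrt{2} \sqrt{\pi}.$$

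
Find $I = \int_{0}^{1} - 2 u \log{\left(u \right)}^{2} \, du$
$- \frac{1}{2}$

Consider the simpler parametrised integral
$$J(a) = \int_{0}^{1} - 2 u^{a} \, du = - \frac{2}{a + 1}.$$

Differentiating under the integral sign brings down a factor of $\ln u$:
$$\frac{dJ}{da} = \int_{0}^{1} - 2 u^{a} \log{\left(u \right)} \, du = \frac{2}{\left(a + 1\right)^{2}}.$$

Repeating twice in total — each differentiation brings down another $\ln u$ — gives
$$\frac{d^{2}J}{da^{2}} = \int_{0}^{1} - 2 u^{a} \log{\left(u \right)}^{2} \, du = - \frac{4}{\left(a + 1\right)^{3}},$$
and the integrand here is exactly the target integrand, so $I = - \frac{4}{\left(a + 1\right)^{3}}$.

Setting $a = 1$:
$$I = - \frac{1}{2}.$$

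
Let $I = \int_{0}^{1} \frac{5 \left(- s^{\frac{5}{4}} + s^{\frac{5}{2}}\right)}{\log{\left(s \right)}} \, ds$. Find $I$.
$- \log{\left(\frac{59049}{537824} \right)}$

Consider the one-parameter family: let $I(a) = \int_{0}^{1} \frac{5 \left(s^{\frac{5}{2}} - s^{a}\right)}{\log{\left(s \right)}} \, ds$.

Since $\dfrac{\partial}{\partial a}\,s^{a} = s^{a} \ln s$, the $\ln s$ in the denominator cancels and
$$\frac{dI}{da} = \int_{0}^{1} -5 s^{a} \, ds = -5 \left[\frac{s^{a+1}}{a+1}\right]_0^1 = - \frac{5}{a + 1}.$$

Integrating with respect to $a$ gives $I(a) = - \log{\left(\frac{32 \left(a + 1\right)^{5}}{16807} \right)} + C$.

At $a = \frac{5}{2}$ the integrand is identically $0$, so $I(\frac{5}{2}) = 0$. The closed form gives $0$, hence $C = 0$.

Setting $a = \frac{5}{4}$:
$$I = - \log{\left(\frac{59049}{537824} \right)}.$$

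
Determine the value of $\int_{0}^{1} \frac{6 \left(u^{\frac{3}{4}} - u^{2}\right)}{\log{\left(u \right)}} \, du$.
$\log{\left(\frac{117649}{2985984} \right)}$

Replace the exponent $\frac{3}{4}$ by a parameter $a$: let $I(a) = \int_{0}^{1} \frac{6 \left(- u^{2} + u^{a}\right)}{\log{\left(u \right)}} \, du$.

Since $\dfrac{\partial}{\partial a}\,u^{a} = u^{a} \ln u$, the $\ln u$ in the denominator cancels and
$$\frac{dI}{da} = \int_{0}^{1} 6 u^{a} \, du = 6 \left[\frac{u^{a+1}}{a+1}\right]_0^1 = \frac{6}{a + 1}.$$

Integrating with respect to $a$ gives $I(a) = \log{\left(\frac{\left(a + 1\right)^{6}}{729} \right)} + C$.

At $a = 2$ the integrand is identically $0$, so $I(2) = 0$. The closed form gives $0$, hence $C = 0$.

Setting $a = \frac{3}{4}$:
$$I = \log{\left(\frac{117649}{2985984} \right)}.$$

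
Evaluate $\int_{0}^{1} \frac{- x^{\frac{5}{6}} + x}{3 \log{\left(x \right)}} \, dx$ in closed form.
$- \frac{\log{\left(11 \right)}}{3} + \frac{\log{\left(12 \right)}}{3}$

Introduce a parameter $a$ in the exponent: let $I(a) = \int_{0}^{1} \frac{x - x^{a}}{3 \log{\left(x \right)}} \, dx$.

Since $\dfrac{\partial}{\partial a}\,x^{a} = x^{a} \ln x$, the $\ln x$ in the denominator cancels and
$$\frac{dI}{da} = \int_{0}^{1} - \frac{1}{3} x^{a} \, dx = - \frac{1}{3} \left[\frac{x^{a+1}}{a+1}\right]_0^1 = - \frac{1}{3 a + 3}.$$

Integrating with respect to $a$ gives $I(a) = - \frac{\log{\left(a + 1 \right)}}{3} + \frac{\log{\left(2 \right)}}{3} + C$.

At $a = 1$ the integrand is identically $0$, so $I(1) = 0$. The closed form gives $0$, hence $C = 0$.

Setting $a = \frac{5}{6}$:
$$I = - \frac{\log{\left(11 \right)}}{3} + \frac{\log{\left(12 \right)}}{3}.$$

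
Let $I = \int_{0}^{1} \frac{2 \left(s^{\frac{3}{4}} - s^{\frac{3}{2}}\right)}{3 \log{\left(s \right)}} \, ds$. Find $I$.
$- \frac{\log{\left(28 \right)}}{3} - \frac{2 \log{\left(5 \right)}}{3} + \log{\left(7 \right)}$

Replace the exponent $\frac{3}{2}$ by a parameter $a$: let $I(a) = \int_{0}^{1} \frac{2 \left(s^{\frac{3}{4}} - s^{a}\right)}{3 \log{\left(s \right)}} \, ds$.

Since $\dfrac{\partial}{\partial a}\,s^{a} = s^{a} \ln s$, the $\ln s$ in the denominator cancels and
$$\frac{dI}{da} = \int_{0}^{1} - \frac{2}{3} s^{a} \, ds = - \frac{2}{3} \left[\frac{s^{a+1}}{a+1}\right]_0^1 = - \frac{2}{3 a + 3}.$$

Integrating with respect to $a$ gives $I(a) = - \log{\left(\frac{2 \sqrt[3]{14} \left(a + 1\right)^{\frac{2}{3}}}{7} \right)} + C$.

At $a = \frac{3}{4}$ the integrand is identically $0$, so $I(\frac{3}{4}) = 0$. The closed form gives $0$, hence $C = 0$.

Setting $a = \frac{3}{2}$:
$$I = - \frac{\log{\left(28 \right)}}{3} - \frac{2 \log{\left(5 \right)}}{3} + \log{\left(7 \right)}.$$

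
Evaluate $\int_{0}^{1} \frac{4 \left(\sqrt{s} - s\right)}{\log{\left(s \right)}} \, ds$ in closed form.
$- \log{\left(\frac{256}{81} \right)}$

Replace the exponent $1$ by a parameter $a$: let $I(a) = \int_{0}^{1} \frac{4 \left(\sqrt{s} - s^{a}\right)}{\log{\left(s \right)}} \, ds$.

Since $\dfrac{\partial}{\partial a}\,s^{a} = s^{a} \ln s$, the $\ln s$ in the denominator cancels and
$$\frac{dI}{da} = \int_{0}^{1} -4 s^{a} \, ds = -4 \left[\frac{s^{a+1}}{a+1}\right]_0^1 = - \frac{4}{a + 1}.$$

Integrating with respect to $a$ gives $I(a) = - \log{\left(\frac{16 \left(a + 1\right)^{4}}{81} \right)} + C$.

At $a = \frac{1}{2}$ the integrand is identically $0$, so $I(\frac{1}{2}) = 0$. The closed form gives $0$, hence $C = 0$.

Setting $a = 1$:
$$I = - \log{\left(\frac{256}{81} \right)}.$$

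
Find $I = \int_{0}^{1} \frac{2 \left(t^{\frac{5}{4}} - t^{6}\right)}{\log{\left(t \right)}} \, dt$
$- \log{\left(\frac{784}{81} \right)}$

Introduce a parameter $a$ in the exponent: let $I(a) = \int_{0}^{1} \frac{2 \left(t^{\frac{5}{4}} - t^{a}\right)}{\log{\left(t \right)}} \, dt$.

Since $\dfrac{\partial}{\partial a}\,t^{a} = t^{a} \ln t$, the $\ln t$ in the denominator cancels and
$$\frac{dI}{da} = \int_{0}^{1} -2 t^{a} \, dt = -2 \left[\frac{t^{a+1}}{a+1}\right]_0^1 = - \frac{2}{a + 1}.$$

Integrating with respect to $a$ gives $I(a) = - \log{\left(\frac{16 \left(a + 1\right)^{2}}{81} \right)} + C$.

At $a = \frac{5}{4}$ the integrand is identically $0$, so $I(\frac{5}{4}) = 0$. The closed form gives $0$, hence $C = 0$.

Setting $a = 6$:
$$I = - \log{\left(\frac{784}{81} \right)}.$$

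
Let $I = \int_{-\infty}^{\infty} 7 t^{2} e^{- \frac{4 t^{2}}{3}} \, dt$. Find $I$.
$\frac{21 \sqrt{3} \sqrt{\pi}}{16}$

Start from the elementary integral
$$J(a) = \int_{-\infty}^{\infty} 7 e^{- a t^{2}} \, dt = \frac{7 \sqrt{\pi}}{\sqrt{a}}.$$

Differentiating under the integral sign brings down a factor of $(-t^2)$:
$$\frac{dJ}{da} = \int_{-\infty}^{\infty} - 7 t^{2} e^{- a t^{2}} \, dt = - \frac{7 \sqrt{\pi}}{2 a^{\frac{3}{2}}}.$$

The integral on the left is $-I$, so $I = \frac{7 \sqrt{\pi}}{2 a^{\frac{3}{2}}}$.

Setting $a = \frac{4}{3}$:
$$I = \frac{21 \sqrt{3} \sqrt{\pi}}{16}.$$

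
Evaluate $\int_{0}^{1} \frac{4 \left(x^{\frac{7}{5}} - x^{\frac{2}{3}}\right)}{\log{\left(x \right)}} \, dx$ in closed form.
$- \log{\left(\frac{390625}{1679616} \right)}$

Replace the exponent $\frac{2}{3}$ by a parameter $a$: let $I(a) = \int_{0}^{1} \frac{4 \left(x^{\frac{7}{5}} - x^{a}\right)}{\log{\left(x \right)}} \, dx$.

Since $\dfrac{\partial}{\partial a}\,x^{a} = x^{a} \ln x$, the $\ln x$ in the denominator cancels and
$$\frac{dI}{da} = \int_{0}^{1} -4 x^{a} \, dx = -4 \left[\frac{x^{a+1}}{a+1}\right]_0^1 = - \frac{4}{a + 1}.$$

Integrating with respect to $a$ gives $I(a) = - \log{\left(\frac{625 \left(a + 1\right)^{4}}{20736} \right)} + C$.

At $a = \frac{7}{5}$ the integrand is identically $0$, so $I(\frac{7}{5}) = 0$. The closed form gives $0$, hence $C = 0$.

Setting $a = \frac{2}{3}$:
$$I = - \log{\left(\frac{390625}{1679616} \right)}.$$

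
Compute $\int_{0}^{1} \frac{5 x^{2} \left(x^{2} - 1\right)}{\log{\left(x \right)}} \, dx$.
$\log{\left(\frac{3125}{243} \right)}$

Introduce a parameter $a$ in the exponent: let $I(a) = \int_{0}^{1} \frac{5 \left(x^{4} - x^{a}\right)}{\log{\left(x \right)}} \, dx$.

Since $\dfrac{\partial}{\partial a}\,x^{a} = x^{a} \ln x$, the $\ln x$ in the denominator cancels and
$$\frac{dI}{da} = \int_{0}^{1} -5 x^{a} \, dx = -5 \left[\frac{x^{a+1}}{a+1}\right]_0^1 = - \frac{5}{a + 1}.$$

Integrating with respect to $a$ gives $I(a) = \log{\left(\frac{3125}{\left(a + 1\right)^{5}} \right)} + C$.

At $a = 4$ the integrand is identically $0$, so $I(4) = 0$. The closed form gives $0$, hence $C = 0$.

Setting $a = 2$:
$$I = \log{\left(\frac{3125}{243} \right)}.$$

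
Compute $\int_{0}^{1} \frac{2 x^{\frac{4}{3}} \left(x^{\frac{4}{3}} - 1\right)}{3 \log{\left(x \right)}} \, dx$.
$- \frac{2 \log{\left(7 \right)}}{3} + \frac{2 \log{\left(11 \right)}}{3}$

Replace the exponent $\frac{4}{3}$ by a parameter $a$: let $I(a) = \int_{0}^{1} \frac{2 \left(x^{\frac{8}{3}} - x^{a}\right)}{3 \log{\left(x \right)}} \, dx$.

Since $\dfrac{\partial}{\partial a}\,x^{a} = x^{a} \ln x$, the $\ln x$ in the denominator cancels and
$$\frac{dI}{da} = \int_{0}^{1} - \frac{2}{3} x^{a} \, dx = - \frac{2}{3} \left[\frac{x^{a+1}}{a+1}\right]_0^1 = - \frac{2}{3 a + 3}.$$

Integrating with respect to $a$ gives $I(a) = - \frac{2 \log{\left(a + 1 \right)}}{3} - \frac{2 \log{\left(3 \right)}}{3} + \frac{2 \log{\left(11 \right)}}{3} + C$.

At $a = \frac{8}{3}$ the integrand is identically $0$, so $I(\frac{8}{3}) = 0$. The closed form gives $0$, hence $C = 0$.

Setting $a = \frac{4}{3}$:
$$I = - \frac{2 \log{\left(7 \right)}}{3} + \frac{2 \log{\left(11 \right)}}{3}.$$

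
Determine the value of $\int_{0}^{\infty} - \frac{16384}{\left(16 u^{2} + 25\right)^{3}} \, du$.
$- \frac{768 \pi}{3125}$

Start from the standard arctangent integral
$$J(a) = \int_{0}^{\infty} - \frac{4}{a^{2} + u^{2}} \, du = - \frac{2 \pi}{a}.$$

Differentiating under the integral sign with respect to $a$,
$$\frac{dJ}{da} = \int_{0}^{\infty} \frac{8 a}{\left(a^{2} + u^{2}\right)^{2}} \, du = \frac{2 \pi}{a^{2}},$$
so $\int_{0}^{\infty} - \frac{4}{\left(a^{2} + u^{2}\right)^{2}} \, du = - \frac{\pi}{a^{3}}$.

Repeating — each differentiation of $1/(u^2+a^2)^j$ produces $-2ja/(u^2+a^2)^{j+1}$ — and dividing through by $-2ja$ at each step yields, after $2$ differentiations in total,
$$\int_{0}^{\infty} - \frac{4}{\left(a^{2} + u^{2}\right)^{3}} \, du = - \frac{3 \pi}{4 a^{5}}.$$

Setting $a = \frac{5}{4}$:
$$I = - \frac{768 \pi}{3125}.$$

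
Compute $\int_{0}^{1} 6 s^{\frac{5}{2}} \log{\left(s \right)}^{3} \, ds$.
$- \frac{576}{2401}$

Consider the simpler parametrised integral
$$J(a) = \int_{0}^{1} 6 s^{a} \, ds = \frac{6}{a + 1}.$$

Differentiating under the integral sign brings down a factor of $\ln s$:
$$\frac{dJ}{da} = \int_{0}^{1} 6 s^{a} \log{\left(s \right)} \, ds = - \frac{6}{\left(a + 1\right)^{2}}.$$

Repeating $3$ times in total — each differentiation brings down another $\ln s$ — gives
$$\frac{d^{3}J}{da^{3}} = \int_{0}^{1} 6 s^{a} \log{\left(s \right)}^{3} \, ds = - \frac{36}{\left(a + 1\right)^{4}},$$
and the integrand here is exactly the target integrand, so $I = - \frac{36}{\left(a + 1\right)^{4}}$.

Setting $a = \frac{5}{2}$:
$$I = - \frac{576}{2401}.$$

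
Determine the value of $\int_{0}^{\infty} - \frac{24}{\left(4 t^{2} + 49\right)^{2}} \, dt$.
$- \frac{3 \pi}{343}$

Start from the standard arctangent integral
$$J(a) = \int_{0}^{\infty} - \frac{3}{2 \left(a^{2} + t^{2}\right)} \, dt = - \frac{3 \pi}{4 a}.$$

Differentiating under the integral sign with respect to $a$,
$$\frac{dJ}{da} = \int_{0}^{\infty} \frac{3 a}{\left(a^{2} + t^{2}\right)^{2}} \, dt = \frac{3 \pi}{4 a^{2}},$$
so $\int_{0}^{\infty} - \frac{3}{2 \left(a^{2} + t^{2}\right)^{2}} \, dt = - \frac{3 \pi}{8 a^{3}}$.

Setting $a = \frac{7}{2}$:
$$I = - \frac{3 \pi}{343}.$$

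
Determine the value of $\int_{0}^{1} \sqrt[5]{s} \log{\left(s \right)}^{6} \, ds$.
$\frac{390625}{1944}$

Consider the simpler parametrised integral
$$J(a) = \int_{0}^{1} s^{a} \, ds = \frac{1}{a + 1}.$$

Differentiating under the integral sign brings down a factor of $\ln s$:
$$\frac{dJ}{da} = \int_{0}^{1} s^{a} \log{\left(s \right)} \, ds = - \frac{1}{\left(a + 1\right)^{2}}.$$

Repeating $6$ times in total — each differentiation brings down another $\ln s$ — gives
$$\frac{d^{6}J}{da^{6}} = \int_{0}^{1} s^{a} \log{\left(s \right)}^{6} \, ds = \frac{720}{\left(a + 1\right)^{7}},$$
and the integrand here is exactly the target integrand, so $I = \frac{720}{\left(a + 1\right)^{7}}$.

Setting $a = \frac{1}{5}$:
$$I = \frac{390625}{1944}.$$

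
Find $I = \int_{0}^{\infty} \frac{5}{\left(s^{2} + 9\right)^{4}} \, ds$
$\frac{25 \pi}{69984}$

Begin with the known result
$$J(a) = \int_{0}^{\infty} \frac{5}{a^{2} + s^{2}} \, ds = \frac{5 \pi}{2 a}.$$

Differentiating under the integral sign with respect to $a$,
$$\frac{dJ}{da} = \int_{0}^{\infty} - \frac{10 a}{\left(a^{2} + s^{2}\right)^{2}} \, ds = - \frac{5 \pi}{2 a^{2}},$$
so $\int_{0}^{\infty} \frac{5}{\left(a^{2} + s^{2}\right)^{2}} \, ds = \frac{5 \pi}{4 a^{3}}$.

Repeating — each differentiation of $1/(s^2+a^2)^j$ produces $-2ja/(s^2+a^2)^{j+1}$ — and dividing through by $-2ja$ at each step yields, after $3$ differentiations in total,
$$\int_{0}^{\infty} \frac{5}{\left(a^{2} + s^{2}\right)^{4}} \, ds = \frac{25 \pi}{32 a^{7}}.$$

Setting $a = 3$:
$$I = \frac{25 \pi}{69984}.$$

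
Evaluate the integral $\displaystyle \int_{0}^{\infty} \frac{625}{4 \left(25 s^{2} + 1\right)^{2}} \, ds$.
$\frac{125 \pi}{16}$

Begin with the known result
$$J(a) = \int_{0}^{\infty} \frac{1}{4 \left(a^{2} + s^{2}\right)} \, ds = \frac{\pi}{8 a}.$$

Differentiating under the integral sign with respect to $a$,
$$\frac{dJ}{da} = \int_{0}^{\infty} - \frac{a}{2 \left(a^{2} + s^{2}\right)^{2}} \, ds = - \frac{\pi}{8 a^{2}},$$
so $\int_{0}^{\infty} \frac{1}{4 \left(a^{2} + s^{2}\right)^{2}} \, ds = \frac{\pi}{16 a^{3}}$.

Setting $a = \frac{1}{5}$:
$$I = \frac{125 \pi}{16}.$$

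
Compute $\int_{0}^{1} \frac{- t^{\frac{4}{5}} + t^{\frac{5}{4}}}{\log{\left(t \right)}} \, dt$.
$- \log{\left(\frac{4}{5} \right)}$

Consider the one-parameter family: let $I(a) = \int_{0}^{1} \frac{t^{\frac{5}{4}} - t^{a}}{\log{\left(t \right)}} \, dt$.

Since $\dfrac{\partial}{\partial a}\,t^{a} = t^{a} \ln t$, the $\ln t$ in the denominator cancels and
$$\frac{dI}{da} = \int_{0}^{1} -1 t^{a} \, dt = -1 \left[\frac{t^{a+1}}{a+1}\right]_0^1 = - \frac{1}{a + 1}.$$

Integrating with respect to $a$ gives $I(a) = - \log{\left(\frac{4 a}{9} + \frac{4}{9} \right)} + C$.

At $a = \frac{5}{4}$ the integrand is identically $0$, so $I(\frac{5}{4}) = 0$. The closed form gives $0$, hence $C = 0$.

Setting $a = \frac{4}{5}$:
$$I = - \log{\left(\frac{4}{5} \right)}.$$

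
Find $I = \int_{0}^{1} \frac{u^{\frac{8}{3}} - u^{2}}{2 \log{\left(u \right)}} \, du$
$- \log{\left(3 \right)} + \frac{\log{\left(11 \right)}}{2}$

Introduce a parameter $a$ in the exponent: let $I(a) = \int_{0}^{1} \frac{u^{\frac{8}{3}} - u^{a}}{2 \log{\left(u \right)}} \, du$.

Since $\dfrac{\partial}{\partial a}\,u^{a} = u^{a} \ln u$, the $\ln u$ in the denominator cancels and
$$\frac{dI}{da} = \int_{0}^{1} - \frac{1}{2} u^{a} \, du = - \frac{1}{2} \left[\frac{u^{a+1}}{a+1}\right]_0^1 = - \frac{1}{2 a + 2}.$$

Integrating with respect to $a$ gives $I(a) = - \frac{\log{\left(a + 1 \right)}}{2} - \frac{\log{\left(3 \right)}}{2} + \frac{\log{\left(11 \right)}}{2} + C$.

At $a = \frac{8}{3}$ the integrand is identically $0$, so $I(\frac{8}{3}) = 0$. The closed form gives $0$, hence $C = 0$.

Setting $a = 2$:
$$I = - \log{\left(3 \right)} + \frac{\log{\left(11 \right)}}{2}.$$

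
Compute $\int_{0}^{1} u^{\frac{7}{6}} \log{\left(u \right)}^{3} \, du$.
$- \frac{7776}{28561}$

Start from the elementary integral
$$J(a) = \int_{0}^{1} u^{a} \, du = \frac{1}{a + 1}.$$

Differentiating under the integral sign brings down a factor of $\ln u$:
$$\frac{dJ}{da} = \int_{0}^{1} u^{a} \log{\left(u \right)} \, du = - \frac{1}{\left(a + 1\right)^{2}}.$$

Repeating $3$ times in total — each differentiation brings down another $\ln u$ — gives
$$\frac{d^{3}J}{da^{3}} = \int_{0}^{1} u^{a} \log{\left(u \right)}^{3} \, du = - \frac{6}{\left(a + 1\right)^{4}},$$
and the integrand here is exactly the target integrand, so $I = - \frac{6}{\left(a + 1\right)^{4}}$.

Setting $a = \frac{7}{6}$:
$$I = - \frac{7776}{28561}.$$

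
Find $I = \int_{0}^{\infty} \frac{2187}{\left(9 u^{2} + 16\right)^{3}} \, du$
$\frac{2187 \pi}{16384}$

Start from the standard arctangent integral
$$J(a) = \int_{0}^{\infty} \frac{3}{a^{2} + u^{2}} \, du = \frac{3 \pi}{2 a}.$$

Differentiating under the integral sign with respect to $a$,
$$\frac{dJ}{da} = \int_{0}^{\infty} - \frac{6 a}{\left(a^{2} + u^{2}\right)^{2}} \, du = - \frac{3 \pi}{2 a^{2}},$$
so $\int_{0}^{\infty} \frac{3}{\left(a^{2} + u^{2}\right)^{2}} \, du = \frac{3 \pi}{4 a^{3}}$.

Repeating — each differentiation of $1/(u^2+a^2)^j$ produces $-2ja/(u^2+a^2)^{j+1}$ — and dividing through by $-2ja$ at each step yields, after $2$ differentiations in total,
$$\int_{0}^{\infty} \frac{3}{\left(a^{2} + u^{2}\right)^{3}} \, du = \frac{9 \pi}{16 a^{5}}.$$

Setting $a = \frac{4}{3}$:
$$I = \frac{2187 \pi}{16384}.$$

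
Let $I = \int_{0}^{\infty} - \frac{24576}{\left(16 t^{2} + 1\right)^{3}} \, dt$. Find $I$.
$- 1152 \pi$

Begin with the known result
$$J(a) = \int_{0}^{\infty} - \frac{6}{a^{2} + t^{2}} \, dt = - \frac{3 \pi}{a}.$$

Differentiating under the integral sign with respect to $a$,
$$\frac{dJ}{da} = \int_{0}^{\infty} \frac{12 a}{\left(a^{2} + t^{2}\right)^{2}} \, dt = \frac{3 \pi}{a^{2}},$$
so $\int_{0}^{\infty} - \frac{6}{\left(a^{2} + t^{2}\right)^{2}} \, dt = - \frac{3 \pi}{2 a^{3}}$.

Repeating — each differentiation of $1/(t^2+a^2)^j$ produces $-2ja/(t^2+a^2)^{j+1}$ — and dividing through by $-2ja$ at each step yields, after $2$ differentiations in total,
$$\int_{0}^{\infty} - \frac{6}{\left(a^{2} + t^{2}\right)^{3}} \, dt = - \frac{9 \pi}{8 a^{5}}.$$

Setting $a = \frac{1}{4}$:
$$I = - 1152 \pi.$$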